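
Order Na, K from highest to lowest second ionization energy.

Na, K

After 1 electron has been removed, what remains? Na⁺ is the bare [Ne] core; K⁺ is the bare [Ar] core.
All of these are removing an electron from a noble-gas core or deeper; the smaller core (lower principal quantum number) is held far more tightly, and within a period the higher nuclear charge binds the same core more tightly.
Tabulated IE_2 (kJ/mol): Na 4562, K 3052.
Overall IE_2 order: K < Na.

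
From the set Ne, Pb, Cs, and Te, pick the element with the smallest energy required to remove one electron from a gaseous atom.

Ne is in period 2, group 18; Te is in period 5, group 16; Cs is in period 6, group 1; Pb is in period 6, group 14.
Removing the outermost electron gets harder across a period and easier down a group.
These span different periods and groups, so the two trends combine.
Pb > Cs: Pb lies to the right of Cs in period 6, so the across-period effect alone puts Pb higher.
Te > Pb: both effects reinforce here, so Te is clearly the higher of the two.
Ne > Te: relative to Te, both the across-period and down-group shifts push Ne's first ionization energy up.
Tabulated first ionization energy (kJ/mol): Ne 2081, Te 869, Cs 376, Pb 716.
The smallest energy required to remove one electron from a gaseous atom among these belongs to Cs.

Cs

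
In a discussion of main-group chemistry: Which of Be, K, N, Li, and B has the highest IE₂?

Consider each +1 ion: Be⁺ still has 1 valence electron; K⁺ is the bare [Ar] core; N⁺ still has 4 valence electrons; Li⁺ is the bare [He] core; B⁺ still has 2 valence electrons.
Core electrons are held far more tightly than valence electrons, so K and Li top the IE_2 order.
Valence configurations: Be⁺ [He]2s¹, N⁺ [He]2s²2p², B⁺ [He]2s².
The numbers (kJ/mol): Be 1757, K 3052, N 2856, Li 7298, B 2427.
Hence IE_2: Be < B < N < K < Li.

Li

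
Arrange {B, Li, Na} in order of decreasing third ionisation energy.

The third ionization energy removes an electron from the +2 ion. For each element: B²⁺ still has 1 valence electron; Li²⁺ is already 1 electron into the core; Na²⁺ is already 1 electron into the core.
Core electrons are held far more tightly than valence electrons, so Na and Li top the IE_3 order.
Tabulated IE_3 (kJ/mol): B 3660, Li 11815, Na 6910.
Hence IE_3: B < Na < Li.

Li > Na > B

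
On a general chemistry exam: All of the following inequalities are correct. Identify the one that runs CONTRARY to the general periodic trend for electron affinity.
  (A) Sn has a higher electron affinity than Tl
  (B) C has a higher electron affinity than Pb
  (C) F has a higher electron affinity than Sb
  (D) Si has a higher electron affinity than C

The general trend: electron affinity increases across a period and decreases down a group.
(A) Sn (period 5, group 14) vs Tl (period 6, group 13): the stated order agrees with the simple trend.
(B) C (period 2, group 14) vs Pb (period 6, group 14): the stated order agrees with the simple trend.
(C) F (period 2, group 17) vs Sb (period 5, group 15): the stated order agrees with the simple trend.
(D) Si (period 3, group 14) vs C (period 2, group 14): the stated order contradicts the simple trend.
The exception is (D): Si's larger, more diffuse 3p orbitals accept an added electron slightly more readily than C's compact 2p.

(D)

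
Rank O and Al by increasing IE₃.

Al < O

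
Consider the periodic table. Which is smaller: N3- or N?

N

Forming N3- adds 3 electrons to N. More electron–electron repulsion in the same shell, with unchanged nuclear charge, lets the cloud expand.
An anion is larger than its parent atom: N3- > N.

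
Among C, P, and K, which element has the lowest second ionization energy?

After 1 electron has been removed, what remains? C⁺ still has 3 valence electrons; P⁺ still has 4 valence electrons; K⁺ is the bare [Ar] core.
Breaking into a closed-shell core is much more expensive than removing a leftover valence electron — K has the largest IE_2 here.
Valence configurations: C⁺ [He]2s²2p¹, P⁺ [Ne]3s²3p².
Approximate IE_2 values (kJ/mol): C 2353, P 1907, K 3052.
Hence IE_2: P < C < K.

P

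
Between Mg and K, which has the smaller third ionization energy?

K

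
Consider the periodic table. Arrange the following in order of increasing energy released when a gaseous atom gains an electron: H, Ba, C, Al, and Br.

Ba < Al < H < C < Br

H is in period 1, group 1; C is in period 2, group 14; Al is in period 3, group 13; Br is in period 4, group 17; Ba is in period 6, group 2.
Electron affinity generally becomes more exothermic across a period toward the halogens and less exothermic down a group.
These span different periods and groups, so the two trends combine.
Al > Ba: both effects reinforce here, so Al is clearly the higher of the two.
H > Al: period and group pull opposite ways; the down-group shift dominates (73 vs 42 kJ/mol).
C > H: the two effects oppose for this pair; the across-period effect wins (122 vs 73 kJ/mol).
Br > C: the two effects oppose for this pair; the across-period effect wins (325 vs 122 kJ/mol).
Approximate values (kJ/mol): H 73, C 122, Al 42, Br 325, Ba 14.
So from lowest to highest: Ba < Al < H < C < Br.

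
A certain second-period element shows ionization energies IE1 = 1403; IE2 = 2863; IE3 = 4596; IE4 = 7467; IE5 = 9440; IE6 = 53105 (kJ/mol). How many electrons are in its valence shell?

Look for the largest jump between consecutive ionization energies: IE6/IE5 ≈ 5.6, far larger than any earlier ratio.
That jump marks the point where a core electron is being removed. So the atom has 5 valence electrons.

5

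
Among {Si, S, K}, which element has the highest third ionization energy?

K

The third ionization energy removes an electron from the +2 ion. For each element: Si²⁺ still has 2 valence electrons; S²⁺ still has 4 valence electrons; K²⁺ is already 1 electron into the core.
Core electrons are held far more tightly than valence electrons, so K tops the IE_3 order.
Valence configurations: Si²⁺ [Ne]3s², S²⁺ [Ne]3s²3p².
Approximate IE_3 values (kJ/mol): Si 3232, S 3357, K 4420.
Putting it together, IE_3: Si < S < K.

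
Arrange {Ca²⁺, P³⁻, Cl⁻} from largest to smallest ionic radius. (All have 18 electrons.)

All of these have 18 electrons, so size is governed by nuclear charge alone: the more protons, the stronger the pull on the same electron cloud, and the smaller the ion.
Nuclear charges: Ca²⁺ (Z=20), Cl⁻ (Z=17), P³⁻ (Z=15).
Largest to smallest: P³⁻ > Cl⁻ > Ca²⁺.

P³⁻ > Cl⁻ > Ca²⁺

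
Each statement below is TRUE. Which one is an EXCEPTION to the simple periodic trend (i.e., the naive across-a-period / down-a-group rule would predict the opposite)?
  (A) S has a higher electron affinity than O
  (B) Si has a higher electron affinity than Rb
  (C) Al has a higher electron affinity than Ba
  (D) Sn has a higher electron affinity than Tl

The general trend: electron affinity increases across a period and decreases down a group.
(A) S (period 3, group 16) vs O (period 2, group 16): the stated order contradicts the simple trend.
(B) Si (period 3, group 14) vs Rb (period 5, group 1): the stated order agrees with the simple trend.
(C) Al (period 3, group 13) vs Ba (period 6, group 2): the stated order agrees with the simple trend.
(D) Sn (period 5, group 14) vs Tl (period 6, group 13): the stated order agrees with the simple trend.
The exception is (A): the compact 2p subshell of O repels the added electron more than S's larger 3p does.

(A)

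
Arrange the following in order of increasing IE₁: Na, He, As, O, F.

Na, As, O, F, He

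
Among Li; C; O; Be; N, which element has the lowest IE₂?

Be

IE_2 is the cost of taking one more electron from the +1 cation: Li⁺ is the bare [He] core; C⁺ still has 3 valence electrons; O⁺ still has 5 valence electrons; Be⁺ still has 1 valence electron; N⁺ still has 4 valence electrons.
Pulling an electron out of a noble-gas core costs far more than removing a remaining valence electron, so Li sits at the high end of IE_2.
Valence configurations: C⁺ [He]2s²2p¹, O⁺ [He]2s²2p³, Be⁺ [He]2s¹, N⁺ [He]2s²2p².
Tabulated IE_2 (kJ/mol): Li 7298, C 2353, O 3388, Be 1757, N 2856.
So the second ionization energies run Be < C < N < O < Li.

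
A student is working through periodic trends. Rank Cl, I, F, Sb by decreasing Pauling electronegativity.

F > Cl > I > Sb

F is in period 2, group 17; Cl is in period 3, group 17; Sb is in period 5, group 15; I is in period 5, group 17.
EN rises left→right (higher Z_eff, smaller atoms) and falls top→bottom (larger, more shielded atoms).
Here both period and group differ, so the two effects have to be weighed against each other.
I > Sb: I lies to the right of Sb in period 5, so the across-period effect alone puts I higher.
Cl > I: they share group 17; the group trend gives Cl the larger value.
F > Cl: they share group 17; the group trend gives F the larger value.
Tabulated electronegativity (Pauling): F 3.98, Cl 3.16, Sb 2.05, I 2.66.
So from highest to lowest: F > Cl > I > Sb.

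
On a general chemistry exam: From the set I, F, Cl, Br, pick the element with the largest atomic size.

F is in period 2, group 17; Cl is in period 3, group 17; Br is in period 4, group 17; I is in period 5, group 17.
Atomic radius shrinks across a period as nuclear charge pulls the same shell inward, and grows down a group as new shells are added.
All are in group 17, so atomic radius increases down the group.
The largest atomic size among these belongs to I.

I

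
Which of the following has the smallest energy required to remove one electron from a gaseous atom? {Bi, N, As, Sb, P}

N is in period 2, group 15; P is in period 3, group 15; As is in period 4, group 15; Sb is in period 5, group 15; Bi is in period 6, group 15.
First ionization energy rises across a period (greater Z_eff holds electrons more tightly) and falls down a group (valence electrons are farther from the nucleus).
All are in group 15, so first ionization energy increases up the group.
The smallest energy required to remove one electron from a gaseous atom among these belongs to Bi.

Bi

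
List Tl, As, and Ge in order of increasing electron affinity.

Tl < As < Ge

Ge is in period 4, group 14; As is in period 4, group 15; Tl is in period 6, group 13.
Electron affinity generally becomes more exothermic across a period toward the halogens and less exothermic down a group.
Neither a single period nor a single group — weigh both effects.
As > Tl: both effects reinforce here, so As is clearly the higher of the two.
Ge > As: this pair runs against the simple trend — see the exception note.
Note the exception: Ge has a higher electron affinity than As, contrary to the simple trend — adding an electron to As's half-filled 4p³ is unfavourable, so Ge (4p²) has the more exothermic EA.
Tabulated electron affinity (kJ/mol): Ge 119, As 78, Tl 19.
So from lowest to highest: Tl < As < Ge.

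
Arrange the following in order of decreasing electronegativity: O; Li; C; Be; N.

Li is in period 2, group 1; Be is in period 2, group 2; C is in period 2, group 14; N is in period 2, group 15; O is in period 2, group 16.
Atoms toward the upper right of the periodic table pull bonding electrons most strongly.
All lie in period 2, so electronegativity increases left to right.
So from highest to lowest: O > N > C > Be > Li.

O > N > C > Be > Li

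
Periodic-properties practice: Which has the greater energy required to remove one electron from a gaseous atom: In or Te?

Te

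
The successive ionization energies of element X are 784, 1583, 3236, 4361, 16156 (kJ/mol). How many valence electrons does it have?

4

Look for the largest jump between consecutive ionization energies: IE5/IE4 ≈ 3.7, far larger than any earlier ratio.
That jump marks the point where a core electron is being removed. So the atom has 4 valence electrons.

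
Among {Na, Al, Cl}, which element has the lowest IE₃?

Al

Consider each +2 ion: Na²⁺ is already 1 electron into the core; Al²⁺ still has 1 valence electron; Cl²⁺ still has 5 valence electrons.
Core electrons are held far more tightly than valence electrons, so Na tops the IE_3 order.
Valence configurations: Al²⁺ [Ne]3s¹, Cl²⁺ [Ne]3s²3p³.
Tabulated IE_3 (kJ/mol): Na 6910, Al 2745, Cl 3822.
So the third ionization energies run Al < Cl < Na.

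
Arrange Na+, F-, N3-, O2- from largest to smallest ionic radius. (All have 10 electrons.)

All of these have 10 electrons, so size is governed by nuclear charge alone: the more protons, the stronger the pull on the same electron cloud, and the smaller the ion.
Nuclear charges: Na+ (Z=11), F- (Z=9), O2- (Z=8), N3- (Z=7).
Largest to smallest: N3- > O2- > F- > Na+.

N3- > O2- > F- > Na+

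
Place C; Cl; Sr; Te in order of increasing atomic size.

C < Cl < Te < Sr

Radius decreases left→right (rising Z_eff, same n) and increases top→bottom (higher n).
These span different periods and groups, so the two trends combine.
Cl > C: the two effects oppose for this pair; the down-group effect wins (99 vs 75 pm).
Te > Cl: relative to Cl, both the across-period and down-group shifts push Te's atomic radius up.
Sr > Te: both are in period 5; the period trend gives Sr the larger value.
Tabulated atomic radius (pm): C 75, Cl 99, Sr 185, Te 136.
So from smallest to largest: C < Cl < Te < Sr.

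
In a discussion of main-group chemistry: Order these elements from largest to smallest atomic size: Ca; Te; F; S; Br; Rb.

F is in period 2, group 17; S is in period 3, group 16; Ca is in period 4, group 2; Br is in period 4, group 17; Rb is in period 5, group 1; Te is in period 5, group 16.
Across a period the added protons contract the valence shell; down a group each new principal shell makes the atom larger.
Here both period and group differ, so the two effects have to be weighed against each other.
S > F: both effects reinforce here, so S is clearly the larger of the two.
Br > S: the two effects oppose for this pair; the down-group effect wins (114 vs 103 pm).
Te > Br: both effects reinforce here, so Te is clearly the larger of the two.
Ca > Te: period and group pull opposite ways; the across-period shift dominates (171 vs 136 pm).
Rb > Ca: relative to Ca, both the across-period and down-group shifts push Rb's atomic radius up.
Tabulated atomic radius (pm): F 64, S 103, Ca 171, Br 114, Rb 210, Te 136.
So from largest to smallest: Rb > Ca > Te > Br > S > F.

Rb > Ca > Te > Br > S > F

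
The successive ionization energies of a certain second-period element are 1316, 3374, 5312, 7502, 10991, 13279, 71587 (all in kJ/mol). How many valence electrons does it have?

6

Look for the largest jump between consecutive ionization energies: IE7/IE6 ≈ 5.4, far larger than any earlier ratio.
That jump marks the point where a core electron is being removed. So the atom has 6 valence electrons.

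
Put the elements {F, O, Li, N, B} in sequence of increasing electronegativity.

Li is in period 2, group 1; B is in period 2, group 13; N is in period 2, group 15; O is in period 2, group 16; F is in period 2, group 17.
Electronegativity increases across a period and decreases down a group, tracking effective nuclear charge and atomic size.
All lie in period 2, so electronegativity increases left to right.
So from lowest to highest: Li < B < N < O < F.

Li < B < N < O < F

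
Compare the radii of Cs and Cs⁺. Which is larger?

Cs

Forming Cs⁺ removes 1 electron from Cs. Fewer electrons for the same nuclear charge means less shielding and a higher Z_eff on the remaining electrons, and for main-group metals the entire outer shell is lost.
A cation is smaller than its parent atom: Cs⁺ < Cs.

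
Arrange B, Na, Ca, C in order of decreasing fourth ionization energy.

B, Na, Ca, C

IE_4 is the cost of taking one more electron from the +3 cation: B³⁺ is the bare [He] core; Na³⁺ is already 2 electrons into the core; Ca³⁺ is already 1 electron into the core; C³⁺ still has 1 valence electron.
Core electrons are held far more tightly than valence electrons, so Ca, Na and B top the IE_4 order.
The numbers (kJ/mol): B 25026, Na 9543, Ca 6491, C 6223.
Putting it together, IE_4: C < Ca < Na < B.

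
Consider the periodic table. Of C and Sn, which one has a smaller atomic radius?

C is in period 2, group 14; Sn is in period 5, group 14.
Radius decreases left→right (rising Z_eff, same n) and increases top→bottom (higher n).
All are in group 14, so atomic radius increases down the group.
So C has the smaller atomic radius (C < Sn).

C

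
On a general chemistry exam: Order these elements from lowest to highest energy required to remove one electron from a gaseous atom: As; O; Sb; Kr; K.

O is in period 2, group 16; K is in period 4, group 1; As is in period 4, group 15; Kr is in period 4, group 18; Sb is in period 5, group 15.
Removing the outermost electron gets harder across a period and easier down a group.
Here both period and group differ, so the two effects have to be weighed against each other.
Sb > K: the two effects oppose for this pair; the across-period effect wins (831 vs 419 kJ/mol).
As > Sb: As sits above Sb in group 15, so the down-group effect alone puts As higher.
O > As: relative to As, both the across-period and down-group shifts push O's first ionization energy up.
Kr > O: the two effects oppose for this pair; the across-period effect wins (1351 vs 1314 kJ/mol).
Tabulated first ionization energy (kJ/mol): O 1314, K 419, As 947, Kr 1351, Sb 831.
So from lowest to highest: K < Sb < As < O < Kr.

K, Sb, As, O, Kr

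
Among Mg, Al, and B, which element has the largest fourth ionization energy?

IE_4 is the cost of taking one more electron from the +3 cation: Mg³⁺ is already 1 electron into the core; Al³⁺ is the bare [Ne] core; B³⁺ is the bare [He] core.
All of these are removing an electron from a noble-gas core or deeper; the smaller core (lower principal quantum number) is held far more tightly, and within a period the higher nuclear charge binds the same core more tightly.
The numbers (kJ/mol): Mg 10543, Al 11577, B 25026.
Hence IE_4: Mg < Al < B.

B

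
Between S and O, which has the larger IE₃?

O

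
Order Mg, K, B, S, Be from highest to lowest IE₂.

K, B, S, Be, Mg

IE_2 is the cost of taking one more electron from the +1 cation: Mg⁺ still has 1 valence electron; K⁺ is the bare [Ar] core; B⁺ still has 2 valence electrons; S⁺ still has 5 valence electrons; Be⁺ still has 1 valence electron.
Pulling an electron out of a noble-gas core costs far more than removing a remaining valence electron, so K sits at the high end of IE_2.
Valence configurations: Mg⁺ [Ne]3s¹, B⁺ [He]2s², S⁺ [Ne]3s²3p³, Be⁺ [He]2s¹.
Approximate IE_2 values (kJ/mol): Mg 1451, K 3052, B 2427, S 2252, Be 1757.
So the second ionization energies run Mg < Be < S < B < K.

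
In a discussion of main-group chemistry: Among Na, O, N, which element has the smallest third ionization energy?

N

IE_3 is the cost of taking one more electron from the +2 cation: Na²⁺ is already 1 electron into the core; O²⁺ still has 4 valence electrons; N²⁺ still has 3 valence electrons.
Breaking into a closed-shell core is much more expensive than removing a leftover valence electron — Na has the largest IE_3 here.
Valence configurations: O²⁺ [He]2s²2p², N²⁺ [He]2s²2p¹.
Tabulated IE_3 (kJ/mol): Na 6910, O 5300, N 4578.
Overall IE_3 order: N < O < Na.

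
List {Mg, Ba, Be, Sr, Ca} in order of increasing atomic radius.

Be is in period 2, group 2; Mg is in period 3, group 2; Ca is in period 4, group 2; Sr is in period 5, group 2; Ba is in period 6, group 2.
Radius decreases left→right (rising Z_eff, same n) and increases top→bottom (higher n).
All are in group 2, so atomic radius increases down the group.
So from smallest to largest: Be < Mg < Ca < Sr < Ba.

Be < Mg < Ca < Sr < Ba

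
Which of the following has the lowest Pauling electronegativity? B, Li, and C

Li

EN rises left→right (higher Z_eff, smaller atoms) and falls top→bottom (larger, more shielded atoms).
All lie in period 2, so electronegativity increases left to right.
The lowest Pauling electronegativity among these belongs to Li.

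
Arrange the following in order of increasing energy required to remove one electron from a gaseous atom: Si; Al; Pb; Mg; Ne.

Across a period the outer electron is held more tightly (higher IE₁); down a group it sits in a higher shell, more shielded, and comes off more easily.
Neither a single period nor a single group — weigh both effects.
Pb > Al: the two effects oppose for this pair; the across-period effect wins (716 vs 578 kJ/mol).
Mg > Pb: the two effects oppose for this pair; the down-group effect wins (738 vs 716 kJ/mol).
Si > Mg: Si lies to the right of Mg in period 3, so the across-period effect alone puts Si higher.
Ne > Si: both effects reinforce here, so Ne is clearly the higher of the two.
Note the exception: Mg has a higher first ionization energy than Al, contrary to the simple trend — Al's single 3p electron is easier to remove than one from Mg's filled 3s².
For reference (kJ/mol): Ne 2081, Mg 738, Al 578, Si 786, Pb 716.
So from lowest to highest: Al < Pb < Mg < Si < Ne.

Al < Pb < Mg < Si < Ne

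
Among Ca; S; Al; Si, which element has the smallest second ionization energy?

Ca

The second ionization energy removes an electron from the +1 ion. For each element: Ca⁺ still has 1 valence electron; S⁺ still has 5 valence electrons; Al⁺ still has 2 valence electrons; Si⁺ still has 3 valence electrons.
All are still removing valence electrons, so compare the +1 ions as you would atoms: IE_2 generally rises across a period (higher Z_eff) and falls down a group (larger shell), subject to the usual subshell exceptions.
Valence configurations: Ca⁺ [Ar]4s¹, S⁺ [Ne]3s²3p³, Al⁺ [Ne]3s², Si⁺ [Ne]3s²3p¹.
Si⁺ loses a lone 3p electron whereas Al⁺ must break into a filled 3s² pair, so IE_2(Al) > IE_2(Si) even though Si has the higher nuclear charge.
Approximate IE_2 values (kJ/mol): Ca 1145, S 2252, Al 1817, Si 1577.
So the second ionization energies run Ca < Si < Al < S.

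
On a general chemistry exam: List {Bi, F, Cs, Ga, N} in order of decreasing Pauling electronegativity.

F > N > Bi > Ga > Cs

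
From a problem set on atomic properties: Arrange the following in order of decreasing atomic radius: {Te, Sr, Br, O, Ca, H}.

Sr, Ca, Te, Br, O, H

H is in period 1, group 1; O is in period 2, group 16; Ca is in period 4, group 2; Br is in period 4, group 17; Sr is in period 5, group 2; Te is in period 5, group 16.
Across a period the added protons contract the valence shell; down a group each new principal shell makes the atom larger.
Here both period and group differ, so the two effects have to be weighed against each other.
O > H: period and group pull opposite ways; the down-group shift dominates (63 vs 32 pm).
Br > O: period and group pull opposite ways; the down-group shift dominates (114 vs 63 pm).
Te > Br: both effects reinforce here, so Te is clearly the larger of the two.
Ca > Te: period and group pull opposite ways; the across-period shift dominates (171 vs 136 pm).
Sr > Ca: Sr sits below Ca in group 2, so the down-group effect alone puts Sr larger.
Tabulated atomic radius (pm): H 32, O 63, Ca 171, Br 114, Sr 185, Te 136.
So from largest to smallest: Sr > Ca > Te > Br > O > H.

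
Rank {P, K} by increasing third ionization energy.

P, K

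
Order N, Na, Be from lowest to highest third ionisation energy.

Consider each +2 ion: N²⁺ still has 3 valence electrons; Na²⁺ is already 1 electron into the core; Be²⁺ is the bare [He] core.
Pulling an electron out of a noble-gas core costs far more than removing a remaining valence electron, so Na and Be sit at the high end of IE_3.
Tabulated IE_3 (kJ/mol): N 4578, Na 6910, Be 14849.
So the third ionization energies run N < Na < Be.

N, Na, Be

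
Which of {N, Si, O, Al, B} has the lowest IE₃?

Al

IE_3 is the cost of taking one more electron from the +2 cation: N²⁺ still has 3 valence electrons; Si²⁺ still has 2 valence electrons; O²⁺ still has 4 valence electrons; Al²⁺ still has 1 valence electron; B²⁺ still has 1 valence electron.
All are still removing valence electrons, so compare the +2 ions as you would atoms: IE_3 generally rises across a period (higher Z_eff) and falls down a group (larger shell), subject to the usual subshell exceptions.
Valence configurations: N²⁺ [He]2s²2p¹, Si²⁺ [Ne]3s², O²⁺ [He]2s²2p², Al²⁺ [Ne]3s¹, B²⁺ [He]2s¹.
Tabulated IE_3 (kJ/mol): N 4578, Si 3232, O 5300, Al 2745, B 3660.
So the third ionization energies run Al < Si < B < N < O.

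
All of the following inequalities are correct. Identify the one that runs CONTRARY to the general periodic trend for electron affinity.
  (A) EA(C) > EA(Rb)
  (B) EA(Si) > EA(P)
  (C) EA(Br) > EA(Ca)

(B)

The general trend: electron affinity increases across a period and decreases down a group.
(A) C (period 2, group 14) vs Rb (period 5, group 1): the stated order agrees with the simple trend.
(B) Si (period 3, group 14) vs P (period 3, group 15): the stated order contradicts the simple trend.
(C) Br (period 4, group 17) vs Ca (period 4, group 2): the stated order agrees with the simple trend.
The exception is (B): adding an electron to P's half-filled 3p³ is unfavourable, so Si (3p²) has the more exothermic EA.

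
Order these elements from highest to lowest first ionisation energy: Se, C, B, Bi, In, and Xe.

Xe, C, Se, B, Bi, In

B is in period 2, group 13; C is in period 2, group 14; Se is in period 4, group 16; In is in period 5, group 13; Xe is in period 5, group 18; Bi is in period 6, group 15.
IE₁ increases left→right with effective nuclear charge and decreases top→bottom as the valence shell moves farther out.
Neither a single period nor a single group — weigh both effects.
Bi > In: the two effects oppose for this pair; the across-period effect wins (703 vs 558 kJ/mol).
B > Bi: the two effects oppose for this pair; the down-group effect wins (801 vs 703 kJ/mol).
Se > B: period and group pull opposite ways; the across-period shift dominates (941 vs 801 kJ/mol).
C > Se: period and group pull opposite ways; the down-group shift dominates (1086 vs 941 kJ/mol).
Xe > C: period and group pull opposite ways; the across-period shift dominates (1170 vs 1086 kJ/mol).
Approximate values (kJ/mol): B 801, C 1086, Se 941, In 558, Xe 1170, Bi 703.
So from highest to lowest: Xe > C > Se > B > Bi > In.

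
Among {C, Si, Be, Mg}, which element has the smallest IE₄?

Si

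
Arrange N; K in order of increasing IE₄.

K < N

IE_4 is the cost of taking one more electron from the +3 cation: N³⁺ still has 2 valence electrons; K³⁺ is already 2 electrons into the core.
Usually core removal costs more than valence removal, but here the competition is close: a tightly held n=2 valence electron can cost more to remove than an n=3 core electron, so the actual values have to decide it.
Approximate IE_4 values (kJ/mol): N 7475, K 5877.
Overall IE_4 order: K < N.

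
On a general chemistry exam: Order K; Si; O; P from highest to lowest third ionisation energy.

O > K > Si > P

Consider each +2 ion: K²⁺ is already 1 electron into the core; Si²⁺ still has 2 valence electrons; O²⁺ still has 4 valence electrons; P²⁺ still has 3 valence electrons.
Usually core removal costs more than valence removal, but here the competition is close: a tightly held n=2 valence electron can cost more to remove than an n=3 core electron, so the actual values have to decide it.
Valence configurations: Si²⁺ [Ne]3s², O²⁺ [He]2s²2p², P²⁺ [Ne]3s²3p¹.
P²⁺ loses a lone 3p electron whereas Si²⁺ must break into a filled 3s² pair, so IE_3(Si) > IE_3(P) even though P has the higher nuclear charge.
Tabulated IE_3 (kJ/mol): K 4420, Si 3232, O 5300, P 2914.
Hence IE_3: P < Si < K < O.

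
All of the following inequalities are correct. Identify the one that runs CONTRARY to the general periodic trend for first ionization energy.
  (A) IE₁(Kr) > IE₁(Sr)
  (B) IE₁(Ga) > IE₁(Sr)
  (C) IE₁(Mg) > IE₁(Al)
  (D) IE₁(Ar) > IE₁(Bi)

The general trend: first ionization energy increases across a period and decreases down a group.
(A) Kr (period 4, group 18) vs Sr (period 5, group 2): the stated order agrees with the simple trend.
(B) Ga (period 4, group 13) vs Sr (period 5, group 2): the stated order agrees with the simple trend.
(C) Mg (period 3, group 2) vs Al (period 3, group 13): the stated order contradicts the simple trend.
(D) Ar (period 3, group 18) vs Bi (period 6, group 15): the stated order agrees with the simple trend.
The exception is (C): Al's single 3p electron is easier to remove than one from Mg's filled 3s².

(C)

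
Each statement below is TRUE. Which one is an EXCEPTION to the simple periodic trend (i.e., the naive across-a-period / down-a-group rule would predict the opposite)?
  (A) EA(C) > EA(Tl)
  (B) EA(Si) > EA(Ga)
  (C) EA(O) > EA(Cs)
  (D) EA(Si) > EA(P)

The general trend: electron affinity increases across a period and decreases down a group.
(A) C (period 2, group 14) vs Tl (period 6, group 13): the stated order agrees with the simple trend.
(B) Si (period 3, group 14) vs Ga (period 4, group 13): the stated order agrees with the simple trend.
(C) O (period 2, group 16) vs Cs (period 6, group 1): the stated order agrees with the simple trend.
(D) Si (period 3, group 14) vs P (period 3, group 15): the stated order contradicts the simple trend.
The exception is (D): adding an electron to P's half-filled 3p³ is unfavourable, so Si (3p²) has the more exothermic EA.

(D)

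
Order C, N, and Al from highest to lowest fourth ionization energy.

After 3 electrons have been removed, what remains? C³⁺ still has 1 valence electron; N³⁺ still has 2 valence electrons; Al³⁺ is the bare [Ne] core.
Core electrons are held far more tightly than valence electrons, so Al tops the IE_4 order.
Valence configurations: C³⁺ [He]2s¹, N³⁺ [He]2s².
Tabulated IE_4 (kJ/mol): C 6223, N 7475, Al 11577.
So the fourth ionization energies run C < N < Al.

Al > N > C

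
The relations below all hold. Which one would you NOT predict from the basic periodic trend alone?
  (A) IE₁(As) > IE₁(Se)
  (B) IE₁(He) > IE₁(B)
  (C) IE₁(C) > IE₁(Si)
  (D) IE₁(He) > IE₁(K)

(A)

The general trend: first ionisation energy increases across a period and decreases down a group.
(A) As (period 4, group 15) vs Se (period 4, group 16): the stated order contradicts the simple trend.
(B) He (period 1, group 18) vs B (period 2, group 13): the stated order agrees with the simple trend.
(C) C (period 2, group 14) vs Si (period 3, group 14): the stated order agrees with the simple trend.
(D) He (period 1, group 18) vs K (period 4, group 1): the stated order agrees with the simple trend.
The exception is (A): Se (4p⁴) ionizes more easily than half-filled As (4p³).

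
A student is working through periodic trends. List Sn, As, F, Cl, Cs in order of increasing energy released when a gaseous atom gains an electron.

Electron affinity generally becomes more exothermic across a period toward the halogens and less exothermic down a group.
These span different periods and groups, so the two trends combine.
As > Cs: both effects reinforce here, so As is clearly the higher of the two.
Sn > As: this pair runs against the simple trend — see the exception note.
F > Sn: relative to Sn, both the across-period and down-group shifts push F's electron affinity up.
Cl > F: this pair runs against the simple trend — see the exception note.
Note the exception: Sn has a higher electron affinity than As, contrary to the simple trend — adding an electron to As's half-filled np³ subshell costs electron-pairing energy.
Note the exception: Cl has a higher electron affinity than F, contrary to the simple trend — F's small 2p subshell makes the incoming electron feel strong e⁻–e⁻ repulsion, so Cl actually releases more energy on gaining an electron.
Tabulated electron affinity (kJ/mol): F 328, Cl 349, As 78, Sn 107, Cs 46.
So from lowest to highest: Cs < As < Sn < F < Cl.

Cs < As < Sn < F < Cl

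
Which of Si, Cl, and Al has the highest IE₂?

Consider each +1 ion: Si⁺ still has 3 valence electrons; Cl⁺ still has 6 valence electrons; Al⁺ still has 2 valence electrons.
All are still removing valence electrons, so compare the +1 ions as you would atoms: IE_2 generally rises across a period (higher Z_eff) and falls down a group (larger shell), subject to the usual subshell exceptions.
Valence configurations: Si⁺ [Ne]3s²3p¹, Cl⁺ [Ne]3s²3p⁴, Al⁺ [Ne]3s².
Si⁺ loses a lone 3p electron whereas Al⁺ must break into a filled 3s² pair, so IE_2(Al) > IE_2(Si) even though Si has the higher nuclear charge.
Tabulated IE_2 (kJ/mol): Si 1577, Cl 2298, Al 1817.
Overall IE_2 order: Si < Al < Cl.

Cl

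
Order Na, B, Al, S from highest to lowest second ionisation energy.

Na, B, S, Al

Consider each +1 ion: Na⁺ is the bare [Ne] core; B⁺ still has 2 valence electrons; Al⁺ still has 2 valence electrons; S⁺ still has 5 valence electrons.
Pulling an electron out of a noble-gas core costs far more than removing a remaining valence electron, so Na sits at the high end of IE_2.
Valence configurations: B⁺ [He]2s², Al⁺ [Ne]3s², S⁺ [Ne]3s²3p³.
The numbers (kJ/mol): Na 4562, B 2427, Al 1817, S 2252.
Overall IE_2 order: Al < S < B < Na.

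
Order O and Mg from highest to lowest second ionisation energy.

IE_2 is the cost of taking one more electron from the +1 cation: O⁺ still has 5 valence electrons; Mg⁺ still has 1 valence electron.
All are still removing valence electrons, so compare the +1 ions as you would atoms: IE_2 generally rises across a period (higher Z_eff) and falls down a group (larger shell), subject to the usual subshell exceptions.
Valence configurations: O⁺ [He]2s²2p³, Mg⁺ [Ne]3s¹.
The numbers (kJ/mol): O 3388, Mg 1451.
Putting it together, IE_2: Mg < O.

O > Mg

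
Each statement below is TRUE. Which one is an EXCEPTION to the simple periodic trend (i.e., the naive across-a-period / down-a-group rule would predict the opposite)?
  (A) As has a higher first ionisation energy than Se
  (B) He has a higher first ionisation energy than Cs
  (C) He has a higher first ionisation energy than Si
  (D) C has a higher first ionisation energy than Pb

The general trend: first ionisation energy increases across a period and decreases down a group.
(A) As (period 4, group 15) vs Se (period 4, group 16): the stated order contradicts the simple trend.
(B) He (period 1, group 18) vs Cs (period 6, group 1): the stated order agrees with the simple trend.
(C) He (period 1, group 18) vs Si (period 3, group 14): the stated order agrees with the simple trend.
(D) C (period 2, group 14) vs Pb (period 6, group 14): the stated order agrees with the simple trend.
The exception is (A): Se (4p⁴) ionizes more easily than half-filled As (4p³).

(A)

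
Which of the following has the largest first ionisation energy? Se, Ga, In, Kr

Kr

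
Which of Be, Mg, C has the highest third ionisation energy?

IE_3 is the cost of taking one more electron from the +2 cation: Be²⁺ is the bare [He] core; Mg²⁺ is the bare [Ne] core; C²⁺ still has 2 valence electrons.
Breaking into a closed-shell core is much more expensive than removing a leftover valence electron — Mg and Be have the largest IE_3 here.
Approximate IE_3 values (kJ/mol): Be 14849, Mg 7733, C 4620.
So the third ionization energies run C < Mg < Be.

Be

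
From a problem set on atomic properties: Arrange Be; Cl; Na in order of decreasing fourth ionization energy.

Be > Na > Cl

After 3 electrons have been removed, what remains? Be³⁺ is already 1 electron into the core; Cl³⁺ still has 4 valence electrons; Na³⁺ is already 2 electrons into the core.
Breaking into a closed-shell core is much more expensive than removing a leftover valence electron — Na and Be have the largest IE_4 here.
The numbers (kJ/mol): Be 21007, Cl 5159, Na 9543.
Putting it together, IE_4: Cl < Na < Be.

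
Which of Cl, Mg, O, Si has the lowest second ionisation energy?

Consider each +1 ion: Cl⁺ still has 6 valence electrons; Mg⁺ still has 1 valence electron; O⁺ still has 5 valence electrons; Si⁺ still has 3 valence electrons.
All are still removing valence electrons, so compare the +1 ions as you would atoms: IE_2 generally rises across a period (higher Z_eff) and falls down a group (larger shell), subject to the usual subshell exceptions.
Valence configurations: Cl⁺ [Ne]3s²3p⁴, Mg⁺ [Ne]3s¹, O⁺ [He]2s²2p³, Si⁺ [Ne]3s²3p¹.
Tabulated IE_2 (kJ/mol): Cl 2298, Mg 1451, O 3388, Si 1577.
Putting it together, IE_2: Mg < Si < Cl < O.

Mg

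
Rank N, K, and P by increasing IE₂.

After 1 electron has been removed, what remains? N⁺ still has 4 valence electrons; K⁺ is the bare [Ar] core; P⁺ still has 4 valence electrons.
Pulling an electron out of a noble-gas core costs far more than removing a remaining valence electron, so K sits at the high end of IE_2.
Valence configurations: N⁺ [He]2s²2p², P⁺ [Ne]3s²3p².
Approximate IE_2 values (kJ/mol): N 2856, K 3052, P 1907.
Hence IE_2: P < N < K.

P < N < K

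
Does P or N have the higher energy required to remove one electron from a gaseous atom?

N is in period 2, group 15; P is in period 3, group 15.
Removing the outermost electron gets harder across a period and easier down a group.
All are in group 15, so first ionization energy increases up the group.
So N has the higher energy required to remove one electron from a gaseous atom (N > P).

N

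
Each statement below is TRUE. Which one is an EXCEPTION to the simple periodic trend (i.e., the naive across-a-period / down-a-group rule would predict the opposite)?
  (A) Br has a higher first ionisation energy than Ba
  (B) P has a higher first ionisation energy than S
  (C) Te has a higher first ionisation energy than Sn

(B)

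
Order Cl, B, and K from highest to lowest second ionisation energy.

K > B > Cl

After 1 electron has been removed, what remains? Cl⁺ still has 6 valence electrons; B⁺ still has 2 valence electrons; K⁺ is the bare [Ar] core.
Pulling an electron out of a noble-gas core costs far more than removing a remaining valence electron, so K sits at the high end of IE_2.
Valence configurations: Cl⁺ [Ne]3s²3p⁴, B⁺ [He]2s².
Approximate IE_2 values (kJ/mol): Cl 2298, B 2427, K 3052.
So the second ionization energies run Cl < B < K.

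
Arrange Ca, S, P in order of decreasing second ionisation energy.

S, P, Ca

Consider each +1 ion: Ca⁺ still has 1 valence electron; S⁺ still has 5 valence electrons; P⁺ still has 4 valence electrons.
All are still removing valence electrons, so compare the +1 ions as you would atoms: IE_2 generally rises across a period (higher Z_eff) and falls down a group (larger shell), subject to the usual subshell exceptions.
Valence configurations: Ca⁺ [Ar]4s¹, S⁺ [Ne]3s²3p³, P⁺ [Ne]3s²3p².
Approximate IE_2 values (kJ/mol): Ca 1145, S 2252, P 1907.
Hence IE_2: Ca < P < S.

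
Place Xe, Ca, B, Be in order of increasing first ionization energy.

Ca < B < Be < Xe

Be is in period 2, group 2; B is in period 2, group 13; Ca is in period 4, group 2; Xe is in period 5, group 18.
Removing the outermost electron gets harder across a period and easier down a group.
Here both period and group differ, so the two effects have to be weighed against each other.
B > Ca: both effects reinforce here, so B is clearly the higher of the two.
Be > B: this pair runs against the simple trend — see the exception note.
Xe > Be: the two effects oppose for this pair; the across-period effect wins (1170 vs 900 kJ/mol).
Note the exception: Be has a higher first ionization energy than B, contrary to the simple trend — removing B's lone 2p electron is easier than breaking Be's filled 2s².
For reference (kJ/mol): Be 900, B 801, Ca 590, Xe 1170.
So from lowest to highest: Ca < B < Be < Xe.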